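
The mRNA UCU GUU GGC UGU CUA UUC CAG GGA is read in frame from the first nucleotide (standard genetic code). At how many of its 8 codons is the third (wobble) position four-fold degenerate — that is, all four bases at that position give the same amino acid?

Codon 1 UCU (Ser): third position 4-fold.
Codon 2 GUU (Val): third position 4-fold.
Codon 3 GGC (Gly): third position 4-fold.
Codon 4 UGU (Cys): third position 2-fold.
Codon 5 CUA (Leu): third position 4-fold.
Codon 6 UUC (Phe): third position 2-fold.
Codon 7 CAG (Gln): third position 2-fold.
Codon 8 GGA (Gly): third position 4-fold.
Four-fold degenerate third positions: 5.

5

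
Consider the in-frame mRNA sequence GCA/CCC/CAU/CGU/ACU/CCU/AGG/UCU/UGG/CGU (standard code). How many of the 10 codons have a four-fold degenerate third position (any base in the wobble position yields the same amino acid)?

7

Codon 1 GCA (Ala): third position 4-fold.
Codon 2 CCC (Pro): third position 4-fold.
Codon 3 CAU (His): third position 2-fold.
Codon 4 CGU (Arg): third position 4-fold.
Codon 5 ACU (Thr): third position 4-fold.
Codon 6 CCU (Pro): third position 4-fold.
Codon 7 AGG (Arg): third position 2-fold.
Codon 8 UCU (Ser): third position 4-fold.
Codon 9 UGG (Trp): third position 1-fold.
Codon 10 CGU (Arg): third position 4-fold.
Four-fold degenerate third positions: 7.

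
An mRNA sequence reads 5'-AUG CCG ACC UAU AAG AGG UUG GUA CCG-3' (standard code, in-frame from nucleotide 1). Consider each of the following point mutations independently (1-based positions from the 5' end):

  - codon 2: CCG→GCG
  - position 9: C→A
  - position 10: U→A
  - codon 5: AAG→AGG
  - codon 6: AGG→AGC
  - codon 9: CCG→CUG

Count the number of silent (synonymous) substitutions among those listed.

1

Codon 2: CCG (Pro) → GCG (Ala) — missense.
Codon 3: ACC (Thr) → ACA (Thr) — synonymous.
Codon 4: UAU (Tyr) → AAU (Asn) — missense.
Codon 5: AAG (Lys) → AGG (Arg) — missense.
Codon 6: AGG (Arg) → AGC (Ser) — missense.
Codon 9: CCG (Pro) → CUG (Leu) — missense.
Synonymous: 1 of 6.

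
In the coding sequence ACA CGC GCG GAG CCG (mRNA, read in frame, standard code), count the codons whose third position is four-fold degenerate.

Codon 1 ACA (Thr): third position 4-fold.
Codon 2 CGC (Arg): third position 4-fold.
Codon 3 GCG (Ala): third position 4-fold.
Codon 4 GAG (Glu): third position 2-fold.
Codon 5 CCG (Pro): third position 4-fold.
Four-fold degenerate third positions: 4.

4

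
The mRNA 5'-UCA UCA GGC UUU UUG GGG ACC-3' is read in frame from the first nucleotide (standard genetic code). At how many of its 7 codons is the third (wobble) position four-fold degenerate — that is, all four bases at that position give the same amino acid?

5

Codon 1 UCA (Ser): third position 4-fold.
Codon 2 UCA (Ser): third position 4-fold.
Codon 3 GGC (Gly): third position 4-fold.
Codon 4 UUU (Phe): third position 2-fold.
Codon 5 UUG (Leu): third position 2-fold.
Codon 6 GGG (Gly): third position 4-fold.
Codon 7 ACC (Thr): third position 4-fold.
Four-fold degenerate third positions: 5.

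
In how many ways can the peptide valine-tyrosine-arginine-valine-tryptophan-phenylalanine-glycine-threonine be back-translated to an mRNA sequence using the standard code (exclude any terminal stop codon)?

6144

Val: 4 codons.
Tyr: 2 codons.
Arg: 6 codons.
Val: 4 codons.
Trp: 1 codon.
Phe: 2 codons.
Gly: 4 codons.
Thr: 4 codons.
4 × 2 × 6 × 4 × 1 × 2 × 4 × 4 = 6144.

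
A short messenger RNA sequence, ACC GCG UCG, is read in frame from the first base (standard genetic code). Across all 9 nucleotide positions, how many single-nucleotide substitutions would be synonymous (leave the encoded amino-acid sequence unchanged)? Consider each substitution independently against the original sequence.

Codon 1 (ACC, Thr): 3 synonymous substitutions.
Codon 2 (GCG, Ala): 3 synonymous substitutions.
Codon 3 (UCG, Ser): 3 synonymous substitutions.
Total: 3 + 3 + 3 = 9.

9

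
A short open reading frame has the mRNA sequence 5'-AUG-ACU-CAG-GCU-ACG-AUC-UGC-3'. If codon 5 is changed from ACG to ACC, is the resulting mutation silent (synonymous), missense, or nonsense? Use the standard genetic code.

silent

Position 15 falls in codon 5: ACG → Thr.
After the substitution the codon is ACC → Thr.
Both encode Thr, so the change is synonymous.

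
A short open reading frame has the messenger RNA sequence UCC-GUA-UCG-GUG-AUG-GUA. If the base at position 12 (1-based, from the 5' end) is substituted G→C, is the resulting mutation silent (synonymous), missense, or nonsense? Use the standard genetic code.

silent

Position 12 falls in codon 4: GUG → Val.
After the substitution the codon is GUC → Val.
Both encode Val, so the change is synonymous.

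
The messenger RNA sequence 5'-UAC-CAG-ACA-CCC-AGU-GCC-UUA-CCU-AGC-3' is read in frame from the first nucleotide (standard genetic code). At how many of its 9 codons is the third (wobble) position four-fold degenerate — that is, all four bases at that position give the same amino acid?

Codon 1 UAC (Tyr): third position 2-fold.
Codon 2 CAG (Gln): third position 2-fold.
Codon 3 ACA (Thr): third position 4-fold.
Codon 4 CCC (Pro): third position 4-fold.
Codon 5 AGU (Ser): third position 2-fold.
Codon 6 GCC (Ala): third position 4-fold.
Codon 7 UUA (Leu): third position 2-fold.
Codon 8 CCU (Pro): third position 4-fold.
Codon 9 AGC (Ser): third position 2-fold.
Four-fold degenerate third positions: 4.

4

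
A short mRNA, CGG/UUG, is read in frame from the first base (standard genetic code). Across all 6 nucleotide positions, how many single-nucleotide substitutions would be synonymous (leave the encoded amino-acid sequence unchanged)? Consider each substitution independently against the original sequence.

6

Codon 1 (CGG, Arg): 4 synonymous substitutions.
Codon 2 (UUG, Leu): 2 synonymous substitutions.
Total: 4 + 2 = 6.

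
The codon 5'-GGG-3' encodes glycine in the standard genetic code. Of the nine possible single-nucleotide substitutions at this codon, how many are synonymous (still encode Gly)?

Position 1: none → 0 synonymous.
Position 2: none → 0 synonymous.
Position 3: GGU, GGC, GGA → 3 synonymous.
Total: 0 + 0 + 3 = 3.

3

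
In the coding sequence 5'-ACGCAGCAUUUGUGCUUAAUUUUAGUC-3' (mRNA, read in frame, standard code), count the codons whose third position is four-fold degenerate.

2

Codon 1 ACG (Thr): third position 4-fold.
Codon 2 CAG (Gln): third position 2-fold.
Codon 3 CAU (His): third position 2-fold.
Codon 4 UUG (Leu): third position 2-fold.
Codon 5 UGC (Cys): third position 2-fold.
Codon 6 UUA (Leu): third position 2-fold.
Codon 7 AUU (Ile): third position 3-fold.
Codon 8 UUA (Leu): third position 2-fold.
Codon 9 GUC (Val): third position 4-fold.
Four-fold degenerate third positions: 2.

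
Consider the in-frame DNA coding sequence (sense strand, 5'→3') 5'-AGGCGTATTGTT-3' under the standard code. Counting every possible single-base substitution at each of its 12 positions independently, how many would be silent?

10

Codon 1 (AGG, Arg): 2 synonymous substitutions.
Codon 2 (CGT, Arg): 3 synonymous substitutions.
Codon 3 (ATT, Ile): 2 synonymous substitutions.
Codon 4 (GTT, Val): 3 synonymous substitutions.
Total: 2 + 3 + 2 + 3 = 10.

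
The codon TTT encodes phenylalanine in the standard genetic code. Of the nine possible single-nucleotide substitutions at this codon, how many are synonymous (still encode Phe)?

Position 1: none → 0 synonymous.
Position 2: none → 0 synonymous.
Position 3: TTC → 1 synonymous.
Total: 0 + 0 + 1 = 1.

1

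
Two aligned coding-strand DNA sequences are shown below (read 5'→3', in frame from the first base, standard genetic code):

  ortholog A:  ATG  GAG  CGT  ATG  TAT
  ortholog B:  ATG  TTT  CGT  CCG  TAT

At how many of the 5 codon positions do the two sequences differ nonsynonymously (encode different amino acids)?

2

Codon 1: ATG Met / ATG Met — identical.
Codon 2: GAG Glu / TTT Phe — nonsynonymous.
Codon 3: CGT Arg / CGT Arg — identical.
Codon 4: ATG Met / CCG Pro — nonsynonymous.
Codon 5: TAT Tyr / TAT Tyr — identical.
Nonsynonymous differences: 2.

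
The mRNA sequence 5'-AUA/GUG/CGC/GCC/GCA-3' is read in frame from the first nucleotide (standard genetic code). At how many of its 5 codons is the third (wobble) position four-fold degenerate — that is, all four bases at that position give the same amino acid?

4

Codon 1 AUA (Ile): third position 3-fold.
Codon 2 GUG (Val): third position 4-fold.
Codon 3 CGC (Arg): third position 4-fold.
Codon 4 GCC (Ala): third position 4-fold.
Codon 5 GCA (Ala): third position 4-fold.
Four-fold degenerate third positions: 4.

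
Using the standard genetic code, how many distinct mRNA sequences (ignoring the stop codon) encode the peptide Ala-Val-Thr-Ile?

Ala: 4 codons.
Val: 4 codons.
Thr: 4 codons.
Ile: 3 codons.
4 × 4 × 4 × 3 = 192.

192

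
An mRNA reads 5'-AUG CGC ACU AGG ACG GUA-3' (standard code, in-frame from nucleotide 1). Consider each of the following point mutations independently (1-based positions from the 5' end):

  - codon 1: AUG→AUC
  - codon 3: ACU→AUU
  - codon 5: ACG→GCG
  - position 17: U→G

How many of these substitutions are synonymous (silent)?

0

Codon 1: AUG (Met) → AUC (Ile) — missense.
Codon 3: ACU (Thr) → AUU (Ile) — missense.
Codon 5: ACG (Thr) → GCG (Ala) — missense.
Codon 6: GUA (Val) → GGA (Gly) — missense.
Synonymous: 0 of 4.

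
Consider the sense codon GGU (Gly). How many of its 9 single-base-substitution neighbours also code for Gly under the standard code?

Position 1: none → 0 synonymous.
Position 2: none → 0 synonymous.
Position 3: GGC, GGA, GGG → 3 synonymous.
Total: 0 + 0 + 3 = 3.

3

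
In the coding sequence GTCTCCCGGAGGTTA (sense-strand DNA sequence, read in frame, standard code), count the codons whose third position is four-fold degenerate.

3

Codon 1 GTC (Val): third position 4-fold.
Codon 2 TCC (Ser): third position 4-fold.
Codon 3 CGG (Arg): third position 4-fold.
Codon 4 AGG (Arg): third position 2-fold.
Codon 5 TTA (Leu): third position 2-fold.
Four-fold degenerate third positions: 3.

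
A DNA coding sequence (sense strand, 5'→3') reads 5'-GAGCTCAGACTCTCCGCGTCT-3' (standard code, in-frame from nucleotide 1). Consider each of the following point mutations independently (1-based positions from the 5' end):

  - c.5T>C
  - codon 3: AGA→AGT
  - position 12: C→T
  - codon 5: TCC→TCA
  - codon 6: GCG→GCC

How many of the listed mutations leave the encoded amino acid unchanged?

Codon 2: CTC (Leu) → CCC (Pro) — missense.
Codon 3: AGA (Arg) → AGT (Ser) — missense.
Codon 4: CTC (Leu) → CTT (Leu) — synonymous.
Codon 5: TCC (Ser) → TCA (Ser) — synonymous.
Codon 6: GCG (Ala) → GCC (Ala) — synonymous.
Synonymous: 3 of 5.

3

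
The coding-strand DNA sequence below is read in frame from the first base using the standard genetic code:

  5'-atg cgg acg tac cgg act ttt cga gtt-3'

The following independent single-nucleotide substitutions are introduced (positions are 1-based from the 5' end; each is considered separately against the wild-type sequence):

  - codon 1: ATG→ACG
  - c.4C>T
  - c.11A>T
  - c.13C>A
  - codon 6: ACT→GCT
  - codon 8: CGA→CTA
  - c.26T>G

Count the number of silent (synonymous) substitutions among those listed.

1

Codon 1: ATG (Met) → ACG (Thr) — missense.
Codon 2: CGG (Arg) → TGG (Trp) — missense.
Codon 4: TAC (Tyr) → TTC (Phe) — missense.
Codon 5: CGG (Arg) → AGG (Arg) — synonymous.
Codon 6: ACT (Thr) → GCT (Ala) — missense.
Codon 8: CGA (Arg) → CTA (Leu) — missense.
Codon 9: GTT (Val) → GGT (Gly) — missense.
Synonymous: 1 of 7.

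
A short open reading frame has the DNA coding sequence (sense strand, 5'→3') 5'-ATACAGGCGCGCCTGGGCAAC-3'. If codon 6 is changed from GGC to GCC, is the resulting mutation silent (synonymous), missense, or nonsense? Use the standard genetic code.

missense

Position 17 falls in codon 6: GGC → Gly.
After the substitution the codon is GCC → Ala.
Gly ≠ Ala, so this is a missense mutation.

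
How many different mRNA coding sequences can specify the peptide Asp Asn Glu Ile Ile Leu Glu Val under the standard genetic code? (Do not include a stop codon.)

Asp: 2 codons.
Asn: 2 codons.
Glu: 2 codons.
Ile: 3 codons.
Ile: 3 codons.
Leu: 6 codons.
Glu: 2 codons.
Val: 4 codons.
2 × 2 × 2 × 3 × 3 × 6 × 2 × 4 = 3456.

3456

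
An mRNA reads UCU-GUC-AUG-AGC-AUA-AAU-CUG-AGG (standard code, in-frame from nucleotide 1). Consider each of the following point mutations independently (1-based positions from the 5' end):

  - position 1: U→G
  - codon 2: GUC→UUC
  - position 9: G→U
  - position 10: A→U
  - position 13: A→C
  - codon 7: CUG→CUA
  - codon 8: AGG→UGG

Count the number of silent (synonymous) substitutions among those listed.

Codon 1: UCU (Ser) → GCU (Ala) — missense.
Codon 2: GUC (Val) → UUC (Phe) — missense.
Codon 3: AUG (Met) → AUU (Ile) — missense.
Codon 4: AGC (Ser) → UGC (Cys) — missense.
Codon 5: AUA (Ile) → CUA (Leu) — missense.
Codon 7: CUG (Leu) → CUA (Leu) — synonymous.
Codon 8: AGG (Arg) → UGG (Trp) — missense.
Synonymous: 1 of 7.

1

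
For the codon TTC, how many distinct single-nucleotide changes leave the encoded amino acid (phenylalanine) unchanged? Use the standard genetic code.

1

Position 1: none → 0 synonymous.
Position 2: none → 0 synonymous.
Position 3: TTT → 1 synonymous.
Total: 0 + 0 + 1 = 1.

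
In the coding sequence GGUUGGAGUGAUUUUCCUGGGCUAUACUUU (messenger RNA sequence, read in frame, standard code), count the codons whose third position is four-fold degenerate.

4

Codon 1 GGU (Gly): third position 4-fold.
Codon 2 UGG (Trp): third position 1-fold.
Codon 3 AGU (Ser): third position 2-fold.
Codon 4 GAU (Asp): third position 2-fold.
Codon 5 UUU (Phe): third position 2-fold.
Codon 6 CCU (Pro): third position 4-fold.
Codon 7 GGG (Gly): third position 4-fold.
Codon 8 CUA (Leu): third position 4-fold.
Codon 9 UAC (Tyr): third position 2-fold.
Codon 10 UUU (Phe): third position 2-fold.
Four-fold degenerate third positions: 4.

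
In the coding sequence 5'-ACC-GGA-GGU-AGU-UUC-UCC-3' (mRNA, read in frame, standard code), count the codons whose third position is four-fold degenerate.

4

Codon 1 ACC (Thr): third position 4-fold.
Codon 2 GGA (Gly): third position 4-fold.
Codon 3 GGU (Gly): third position 4-fold.
Codon 4 AGU (Ser): third position 2-fold.
Codon 5 UUC (Phe): third position 2-fold.
Codon 6 UCC (Ser): third position 4-fold.
Four-fold degenerate third positions: 4.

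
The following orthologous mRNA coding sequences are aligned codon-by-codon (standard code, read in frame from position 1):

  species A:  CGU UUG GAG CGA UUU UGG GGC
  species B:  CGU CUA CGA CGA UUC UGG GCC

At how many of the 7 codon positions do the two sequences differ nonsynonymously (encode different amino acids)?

2

Codon 1: CGU Arg / CGU Arg — identical.
Codon 2: UUG Leu / CUA Leu — synonymous.
Codon 3: GAG Glu / CGA Arg — nonsynonymous.
Codon 4: CGA Arg / CGA Arg — identical.
Codon 5: UUU Phe / UUC Phe — synonymous.
Codon 6: UGG Trp / UGG Trp — identical.
Codon 7: GGC Gly / GCC Ala — nonsynonymous.
Nonsynonymous differences: 2.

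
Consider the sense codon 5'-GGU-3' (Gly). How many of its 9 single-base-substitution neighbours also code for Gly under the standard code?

3

Position 1: none → 0 synonymous.
Position 2: none → 0 synonymous.
Position 3: GGC, GGA, GGG → 3 synonymous.
Total: 0 + 0 + 3 = 3.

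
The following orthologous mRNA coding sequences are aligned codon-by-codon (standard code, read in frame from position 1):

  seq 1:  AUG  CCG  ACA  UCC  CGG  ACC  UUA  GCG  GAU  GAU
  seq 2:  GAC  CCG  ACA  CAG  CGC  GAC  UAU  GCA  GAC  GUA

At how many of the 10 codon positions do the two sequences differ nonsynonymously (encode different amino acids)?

Codon 1: AUG Met / GAC Asp — nonsynonymous.
Codon 2: CCG Pro / CCG Pro — identical.
Codon 3: ACA Thr / ACA Thr — identical.
Codon 4: UCC Ser / CAG Gln — nonsynonymous.
Codon 5: CGG Arg / CGC Arg — synonymous.
Codon 6: ACC Thr / GAC Asp — nonsynonymous.
Codon 7: UUA Leu / UAU Tyr — nonsynonymous.
Codon 8: GCG Ala / GCA Ala — synonymous.
Codon 9: GAU Asp / GAC Asp — synonymous.
Codon 10: GAU Asp / GUA Val — nonsynonymous.
Nonsynonymous differences: 5.

5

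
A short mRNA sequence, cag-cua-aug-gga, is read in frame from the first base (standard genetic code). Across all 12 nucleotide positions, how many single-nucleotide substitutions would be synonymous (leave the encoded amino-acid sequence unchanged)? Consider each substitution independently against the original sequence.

Codon 1 (CAG, Gln): 1 synonymous substitution.
Codon 2 (CUA, Leu): 4 synonymous substitutions.
Codon 3 (AUG, Met): 0 synonymous substitutions.
Codon 4 (GGA, Gly): 3 synonymous substitutions.
Total: 1 + 4 + 0 + 3 = 8.

8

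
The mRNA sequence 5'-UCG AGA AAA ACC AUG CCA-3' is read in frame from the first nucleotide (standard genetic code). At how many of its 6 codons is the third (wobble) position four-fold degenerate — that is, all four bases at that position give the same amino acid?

3

Codon 1 UCG (Ser): third position 4-fold.
Codon 2 AGA (Arg): third position 2-fold.
Codon 3 AAA (Lys): third position 2-fold.
Codon 4 ACC (Thr): third position 4-fold.
Codon 5 AUG (Met): third position 1-fold.
Codon 6 CCA (Pro): third position 4-fold.
Four-fold degenerate third positions: 3.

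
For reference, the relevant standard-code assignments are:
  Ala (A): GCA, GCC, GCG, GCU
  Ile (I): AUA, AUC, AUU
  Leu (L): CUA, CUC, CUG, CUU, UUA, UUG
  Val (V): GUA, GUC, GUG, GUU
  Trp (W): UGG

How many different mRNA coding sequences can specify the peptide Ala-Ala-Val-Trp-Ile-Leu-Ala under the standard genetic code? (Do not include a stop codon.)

Ala: 4 codons.
Ala: 4 codons.
Val: 4 codons.
Trp: 1 codon.
Ile: 3 codons.
Leu: 6 codons.
Ala: 4 codons.
4 × 4 × 4 × 1 × 3 × 6 × 4 = 4608.

4608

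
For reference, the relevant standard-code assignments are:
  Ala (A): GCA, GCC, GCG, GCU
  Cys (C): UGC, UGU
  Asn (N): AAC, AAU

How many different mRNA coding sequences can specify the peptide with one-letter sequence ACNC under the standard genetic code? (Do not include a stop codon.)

32

Ala: 4 codons.
Cys: 2 codons.
Asn: 2 codons.
Cys: 2 codons.
4 × 2 × 2 × 2 = 32.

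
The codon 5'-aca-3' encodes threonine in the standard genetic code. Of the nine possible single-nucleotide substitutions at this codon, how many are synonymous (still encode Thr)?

Position 1: none → 0 synonymous.
Position 2: none → 0 synonymous.
Position 3: ACU, ACC, ACG → 3 synonymous.
Total: 0 + 0 + 3 = 3.

3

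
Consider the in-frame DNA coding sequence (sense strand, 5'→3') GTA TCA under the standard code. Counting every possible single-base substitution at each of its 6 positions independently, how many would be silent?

6

Codon 1 (GTA, Val): 3 synonymous substitutions.
Codon 2 (TCA, Ser): 3 synonymous substitutions.
Total: 3 + 3 = 6.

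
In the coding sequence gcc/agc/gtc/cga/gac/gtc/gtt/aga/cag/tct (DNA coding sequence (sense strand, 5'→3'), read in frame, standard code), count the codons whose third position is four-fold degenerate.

6

Codon 1 GCC (Ala): third position 4-fold.
Codon 2 AGC (Ser): third position 2-fold.
Codon 3 GTC (Val): third position 4-fold.
Codon 4 CGA (Arg): third position 4-fold.
Codon 5 GAC (Asp): third position 2-fold.
Codon 6 GTC (Val): third position 4-fold.
Codon 7 GTT (Val): third position 4-fold.
Codon 8 AGA (Arg): third position 2-fold.
Codon 9 CAG (Gln): third position 2-fold.
Codon 10 TCT (Ser): third position 4-fold.
Four-fold degenerate third positions: 6.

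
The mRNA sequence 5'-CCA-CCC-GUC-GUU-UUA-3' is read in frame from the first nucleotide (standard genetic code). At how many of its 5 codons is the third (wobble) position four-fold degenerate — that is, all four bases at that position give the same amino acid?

Codon 1 CCA (Pro): third position 4-fold.
Codon 2 CCC (Pro): third position 4-fold.
Codon 3 GUC (Val): third position 4-fold.
Codon 4 GUU (Val): third position 4-fold.
Codon 5 UUA (Leu): third position 2-fold.
Four-fold degenerate third positions: 4.

4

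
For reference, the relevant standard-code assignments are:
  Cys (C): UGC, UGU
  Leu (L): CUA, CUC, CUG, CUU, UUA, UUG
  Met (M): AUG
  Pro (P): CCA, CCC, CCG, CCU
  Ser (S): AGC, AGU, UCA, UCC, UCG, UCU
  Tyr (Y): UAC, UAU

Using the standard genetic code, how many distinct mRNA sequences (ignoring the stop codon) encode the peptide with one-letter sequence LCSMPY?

576

Leu: 6 codons.
Cys: 2 codons.
Ser: 6 codons.
Met: 1 codon.
Pro: 4 codons.
Tyr: 2 codons.
6 × 2 × 6 × 1 × 4 × 2 = 576.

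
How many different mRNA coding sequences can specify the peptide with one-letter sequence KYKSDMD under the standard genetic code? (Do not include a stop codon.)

Lys: 2 codons.
Tyr: 2 codons.
Lys: 2 codons.
Ser: 6 codons.
Asp: 2 codons.
Met: 1 codon.
Asp: 2 codons.
2 × 2 × 2 × 6 × 2 × 1 × 2 = 192.

192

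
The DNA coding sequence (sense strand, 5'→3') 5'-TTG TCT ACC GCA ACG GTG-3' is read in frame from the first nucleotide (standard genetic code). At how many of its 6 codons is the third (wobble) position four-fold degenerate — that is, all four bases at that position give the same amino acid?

5

Codon 1 TTG (Leu): third position 2-fold.
Codon 2 TCT (Ser): third position 4-fold.
Codon 3 ACC (Thr): third position 4-fold.
Codon 4 GCA (Ala): third position 4-fold.
Codon 5 ACG (Thr): third position 4-fold.
Codon 6 GTG (Val): third position 4-fold.
Four-fold degenerate third positions: 5.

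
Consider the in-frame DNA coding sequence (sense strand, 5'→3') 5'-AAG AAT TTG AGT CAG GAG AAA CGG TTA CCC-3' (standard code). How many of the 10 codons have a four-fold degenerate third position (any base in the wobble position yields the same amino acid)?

2

Codon 1 AAG (Lys): third position 2-fold.
Codon 2 AAT (Asn): third position 2-fold.
Codon 3 TTG (Leu): third position 2-fold.
Codon 4 AGT (Ser): third position 2-fold.
Codon 5 CAG (Gln): third position 2-fold.
Codon 6 GAG (Glu): third position 2-fold.
Codon 7 AAA (Lys): third position 2-fold.
Codon 8 CGG (Arg): third position 4-fold.
Codon 9 TTA (Leu): third position 2-fold.
Codon 10 CCC (Pro): third position 4-fold.
Four-fold degenerate third positions: 2.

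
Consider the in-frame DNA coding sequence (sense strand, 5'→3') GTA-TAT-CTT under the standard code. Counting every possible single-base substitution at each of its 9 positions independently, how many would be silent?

7

Codon 1 (GTA, Val): 3 synonymous substitutions.
Codon 2 (TAT, Tyr): 1 synonymous substitution.
Codon 3 (CTT, Leu): 3 synonymous substitutions.
Total: 3 + 1 + 3 = 7.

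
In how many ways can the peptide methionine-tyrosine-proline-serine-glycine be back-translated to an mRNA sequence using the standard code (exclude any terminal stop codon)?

192

Met: 1 codon.
Tyr: 2 codons.
Pro: 4 codons.
Ser: 6 codons.
Gly: 4 codons.
1 × 2 × 4 × 6 × 4 = 192.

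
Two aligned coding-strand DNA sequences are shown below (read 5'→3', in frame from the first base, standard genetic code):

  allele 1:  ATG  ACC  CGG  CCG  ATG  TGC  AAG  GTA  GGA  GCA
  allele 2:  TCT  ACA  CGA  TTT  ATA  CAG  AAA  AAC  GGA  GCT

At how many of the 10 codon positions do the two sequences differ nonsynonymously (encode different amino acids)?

Codon 1: ATG Met / TCT Ser — nonsynonymous.
Codon 2: ACC Thr / ACA Thr — synonymous.
Codon 3: CGG Arg / CGA Arg — synonymous.
Codon 4: CCG Pro / TTT Phe — nonsynonymous.
Codon 5: ATG Met / ATA Ile — nonsynonymous.
Codon 6: TGC Cys / CAG Gln — nonsynonymous.
Codon 7: AAG Lys / AAA Lys — synonymous.
Codon 8: GTA Val / AAC Asn — nonsynonymous.
Codon 9: GGA Gly / GGA Gly — identical.
Codon 10: GCA Ala / GCT Ala — synonymous.
Nonsynonymous differences: 5.

5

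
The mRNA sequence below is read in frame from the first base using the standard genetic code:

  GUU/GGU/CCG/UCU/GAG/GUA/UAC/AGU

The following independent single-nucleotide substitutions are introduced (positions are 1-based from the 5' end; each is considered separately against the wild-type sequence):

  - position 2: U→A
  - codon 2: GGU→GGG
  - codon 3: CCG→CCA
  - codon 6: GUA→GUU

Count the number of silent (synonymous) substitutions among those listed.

Codon 1: GUU (Val) → GAU (Asp) — missense.
Codon 2: GGU (Gly) → GGG (Gly) — synonymous.
Codon 3: CCG (Pro) → CCA (Pro) — synonymous.
Codon 6: GUA (Val) → GUU (Val) — synonymous.
Synonymous: 3 of 4.

3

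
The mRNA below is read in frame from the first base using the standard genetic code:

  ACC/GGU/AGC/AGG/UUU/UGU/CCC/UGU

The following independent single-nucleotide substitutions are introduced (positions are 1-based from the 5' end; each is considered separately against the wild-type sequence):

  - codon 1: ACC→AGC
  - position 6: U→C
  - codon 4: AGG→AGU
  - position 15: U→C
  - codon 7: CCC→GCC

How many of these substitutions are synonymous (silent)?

Codon 1: ACC (Thr) → AGC (Ser) — missense.
Codon 2: GGU (Gly) → GGC (Gly) — synonymous.
Codon 4: AGG (Arg) → AGU (Ser) — missense.
Codon 5: UUU (Phe) → UUC (Phe) — synonymous.
Codon 7: CCC (Pro) → GCC (Ala) — missense.
Synonymous: 2 of 5.

2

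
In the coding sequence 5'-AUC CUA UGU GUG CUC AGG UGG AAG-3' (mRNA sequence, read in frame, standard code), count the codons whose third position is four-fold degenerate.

3

Codon 1 AUC (Ile): third position 3-fold.
Codon 2 CUA (Leu): third position 4-fold.
Codon 3 UGU (Cys): third position 2-fold.
Codon 4 GUG (Val): third position 4-fold.
Codon 5 CUC (Leu): third position 4-fold.
Codon 6 AGG (Arg): third position 2-fold.
Codon 7 UGG (Trp): third position 1-fold.
Codon 8 AAG (Lys): third position 2-fold.
Four-fold degenerate third positions: 3.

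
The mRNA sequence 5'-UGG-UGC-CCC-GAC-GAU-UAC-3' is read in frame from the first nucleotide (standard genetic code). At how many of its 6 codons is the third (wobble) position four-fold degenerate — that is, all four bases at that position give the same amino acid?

Codon 1 UGG (Trp): third position 1-fold.
Codon 2 UGC (Cys): third position 2-fold.
Codon 3 CCC (Pro): third position 4-fold.
Codon 4 GAC (Asp): third position 2-fold.
Codon 5 GAU (Asp): third position 2-fold.
Codon 6 UAC (Tyr): third position 2-fold.
Four-fold degenerate third positions: 1.

1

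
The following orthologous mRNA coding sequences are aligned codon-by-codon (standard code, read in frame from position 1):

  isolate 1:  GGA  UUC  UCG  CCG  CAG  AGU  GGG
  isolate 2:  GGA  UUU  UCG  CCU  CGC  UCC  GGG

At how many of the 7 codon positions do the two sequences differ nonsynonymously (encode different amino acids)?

1

Codon 1: GGA Gly / GGA Gly — identical.
Codon 2: UUC Phe / UUU Phe — synonymous.
Codon 3: UCG Ser / UCG Ser — identical.
Codon 4: CCG Pro / CCU Pro — synonymous.
Codon 5: CAG Gln / CGC Arg — nonsynonymous.
Codon 6: AGU Ser / UCC Ser — synonymous.
Codon 7: GGG Gly / GGG Gly — identical.
Nonsynonymous differences: 1.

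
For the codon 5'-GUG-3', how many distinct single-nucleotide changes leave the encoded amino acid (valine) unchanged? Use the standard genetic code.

3

Position 1: none → 0 synonymous.
Position 2: none → 0 synonymous.
Position 3: GUU, GUC, GUA → 3 synonymous.
Total: 0 + 0 + 3 = 3.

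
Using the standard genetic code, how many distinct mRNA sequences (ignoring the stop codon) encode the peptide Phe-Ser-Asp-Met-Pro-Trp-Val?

Phe: 2 codons.
Ser: 6 codons.
Asp: 2 codons.
Met: 1 codon.
Pro: 4 codons.
Trp: 1 codon.
Val: 4 codons.
2 × 6 × 2 × 1 × 4 × 1 × 4 = 384.

384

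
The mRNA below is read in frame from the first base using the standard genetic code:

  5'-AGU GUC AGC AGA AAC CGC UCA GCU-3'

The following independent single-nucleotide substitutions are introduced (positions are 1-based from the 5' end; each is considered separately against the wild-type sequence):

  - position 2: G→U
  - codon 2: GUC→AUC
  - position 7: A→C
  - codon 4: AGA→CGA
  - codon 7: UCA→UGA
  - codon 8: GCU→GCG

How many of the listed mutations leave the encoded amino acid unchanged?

Codon 1: AGU (Ser) → AUU (Ile) — missense.
Codon 2: GUC (Val) → AUC (Ile) — missense.
Codon 3: AGC (Ser) → CGC (Arg) — missense.
Codon 4: AGA (Arg) → CGA (Arg) — synonymous.
Codon 7: UCA (Ser) → UGA (Stop) — nonsense.
Codon 8: GCU (Ala) → GCG (Ala) — synonymous.
Synonymous: 2 of 6.

2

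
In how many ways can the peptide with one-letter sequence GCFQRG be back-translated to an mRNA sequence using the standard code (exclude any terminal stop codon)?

Gly: 4 codons.
Cys: 2 codons.
Phe: 2 codons.
Gln: 2 codons.
Arg: 6 codons.
Gly: 4 codons.
4 × 2 × 2 × 2 × 6 × 4 = 768.

768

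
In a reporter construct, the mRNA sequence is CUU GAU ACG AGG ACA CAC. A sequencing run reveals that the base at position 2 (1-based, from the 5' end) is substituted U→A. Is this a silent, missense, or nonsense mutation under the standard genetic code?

missense

Position 2 falls in codon 1: CUU → Leu.
After the substitution the codon is CAU → His.
Leu ≠ His, so this is a missense mutation.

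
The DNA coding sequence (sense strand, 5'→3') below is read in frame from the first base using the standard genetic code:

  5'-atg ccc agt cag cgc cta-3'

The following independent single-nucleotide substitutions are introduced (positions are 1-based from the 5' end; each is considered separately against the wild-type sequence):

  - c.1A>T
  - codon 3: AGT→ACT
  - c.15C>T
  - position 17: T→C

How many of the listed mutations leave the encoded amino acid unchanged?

Codon 1: ATG (Met) → TTG (Leu) — missense.
Codon 3: AGT (Ser) → ACT (Thr) — missense.
Codon 5: CGC (Arg) → CGT (Arg) — synonymous.
Codon 6: CTA (Leu) → CCA (Pro) — missense.
Synonymous: 1 of 4.

1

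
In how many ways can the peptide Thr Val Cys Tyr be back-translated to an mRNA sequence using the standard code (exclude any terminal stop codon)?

Thr: 4 codons.
Val: 4 codons.
Cys: 2 codons.
Tyr: 2 codons.
4 × 4 × 2 × 2 = 64.

64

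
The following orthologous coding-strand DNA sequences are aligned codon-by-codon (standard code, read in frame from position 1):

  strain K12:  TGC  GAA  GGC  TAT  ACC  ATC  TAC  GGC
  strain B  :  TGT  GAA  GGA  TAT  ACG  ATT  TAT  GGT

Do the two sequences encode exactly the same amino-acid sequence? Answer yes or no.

Codon 1: TGC Cys / TGT Cys — synonymous.
Codon 2: GAA Glu / GAA Glu — identical.
Codon 3: GGC Gly / GGA Gly — synonymous.
Codon 4: TAT Tyr / TAT Tyr — identical.
Codon 5: ACC Thr / ACG Thr — synonymous.
Codon 6: ATC Ile / ATT Ile — synonymous.
Codon 7: TAC Tyr / TAT Tyr — synonymous.
Codon 8: GGC Gly / GGT Gly — synonymous.
Nonsynonymous differences: 0 → same protein.

yes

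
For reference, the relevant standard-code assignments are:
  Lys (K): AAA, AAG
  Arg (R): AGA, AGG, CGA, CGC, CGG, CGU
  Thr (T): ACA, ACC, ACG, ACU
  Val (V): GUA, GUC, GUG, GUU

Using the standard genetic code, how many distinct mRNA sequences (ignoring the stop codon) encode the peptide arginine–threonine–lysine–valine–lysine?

Arg: 6 codons.
Thr: 4 codons.
Lys: 2 codons.
Val: 4 codons.
Lys: 2 codons.
6 × 4 × 2 × 4 × 2 = 384.

384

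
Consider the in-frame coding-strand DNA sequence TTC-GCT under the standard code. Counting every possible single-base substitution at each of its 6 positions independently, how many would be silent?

4

Codon 1 (TTC, Phe): 1 synonymous substitution.
Codon 2 (GCT, Ala): 3 synonymous substitutions.
Total: 1 + 3 = 4.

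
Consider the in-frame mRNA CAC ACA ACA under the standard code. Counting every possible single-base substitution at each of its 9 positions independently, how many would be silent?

7

Codon 1 (CAC, His): 1 synonymous substitution.
Codon 2 (ACA, Thr): 3 synonymous substitutions.
Codon 3 (ACA, Thr): 3 synonymous substitutions.
Total: 1 + 3 + 3 = 7.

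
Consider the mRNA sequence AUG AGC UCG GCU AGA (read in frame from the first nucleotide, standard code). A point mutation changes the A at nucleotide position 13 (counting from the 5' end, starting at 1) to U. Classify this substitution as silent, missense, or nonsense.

nonsense

Position 13 falls in codon 5: AGA → Arg.
After the substitution the codon is UGA → Stop.
The new codon is a stop codon, so this is a nonsense mutation.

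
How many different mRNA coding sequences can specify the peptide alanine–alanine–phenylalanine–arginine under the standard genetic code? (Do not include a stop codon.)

192

Ala: 4 codons.
Ala: 4 codons.
Phe: 2 codons.
Arg: 6 codons.
4 × 4 × 2 × 6 = 192.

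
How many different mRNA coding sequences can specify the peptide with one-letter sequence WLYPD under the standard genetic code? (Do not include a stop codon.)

Trp: 1 codon.
Leu: 6 codons.
Tyr: 2 codons.
Pro: 4 codons.
Asp: 2 codons.
1 × 6 × 2 × 4 × 2 = 96.

96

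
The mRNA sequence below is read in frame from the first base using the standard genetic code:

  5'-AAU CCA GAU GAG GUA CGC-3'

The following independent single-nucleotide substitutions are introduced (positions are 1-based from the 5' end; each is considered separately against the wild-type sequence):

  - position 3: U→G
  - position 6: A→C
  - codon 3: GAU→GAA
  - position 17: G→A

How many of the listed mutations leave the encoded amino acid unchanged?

1

Codon 1: AAU (Asn) → AAG (Lys) — missense.
Codon 2: CCA (Pro) → CCC (Pro) — synonymous.
Codon 3: GAU (Asp) → GAA (Glu) — missense.
Codon 6: CGC (Arg) → CAC (His) — missense.
Synonymous: 1 of 4.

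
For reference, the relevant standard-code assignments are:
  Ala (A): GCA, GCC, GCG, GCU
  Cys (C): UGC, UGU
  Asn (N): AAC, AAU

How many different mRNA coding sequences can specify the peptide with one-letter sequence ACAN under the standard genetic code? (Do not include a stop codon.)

64

Ala: 4 codons.
Cys: 2 codons.
Ala: 4 codons.
Asn: 2 codons.
4 × 2 × 4 × 2 = 64.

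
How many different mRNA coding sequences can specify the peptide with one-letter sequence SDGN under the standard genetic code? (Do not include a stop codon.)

96

Ser: 6 codons.
Asp: 2 codons.
Gly: 4 codons.
Asn: 2 codons.
6 × 2 × 4 × 2 = 96.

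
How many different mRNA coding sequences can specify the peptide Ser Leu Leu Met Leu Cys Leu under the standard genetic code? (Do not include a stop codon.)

Ser: 6 codons.
Leu: 6 codons.
Leu: 6 codons.
Met: 1 codon.
Leu: 6 codons.
Cys: 2 codons.
Leu: 6 codons.
6 × 6 × 6 × 1 × 6 × 2 × 6 = 15552.

15552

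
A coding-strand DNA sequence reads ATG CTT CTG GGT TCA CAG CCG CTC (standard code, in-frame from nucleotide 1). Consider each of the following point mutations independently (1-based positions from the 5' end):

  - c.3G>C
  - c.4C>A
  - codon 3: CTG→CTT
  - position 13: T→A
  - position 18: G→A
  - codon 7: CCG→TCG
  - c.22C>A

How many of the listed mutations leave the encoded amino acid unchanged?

2

Codon 1: ATG (Met) → ATC (Ile) — missense.
Codon 2: CTT (Leu) → ATT (Ile) — missense.
Codon 3: CTG (Leu) → CTT (Leu) — synonymous.
Codon 5: TCA (Ser) → ACA (Thr) — missense.
Codon 6: CAG (Gln) → CAA (Gln) — synonymous.
Codon 7: CCG (Pro) → TCG (Ser) — missense.
Codon 8: CTC (Leu) → ATC (Ile) — missense.
Synonymous: 2 of 7.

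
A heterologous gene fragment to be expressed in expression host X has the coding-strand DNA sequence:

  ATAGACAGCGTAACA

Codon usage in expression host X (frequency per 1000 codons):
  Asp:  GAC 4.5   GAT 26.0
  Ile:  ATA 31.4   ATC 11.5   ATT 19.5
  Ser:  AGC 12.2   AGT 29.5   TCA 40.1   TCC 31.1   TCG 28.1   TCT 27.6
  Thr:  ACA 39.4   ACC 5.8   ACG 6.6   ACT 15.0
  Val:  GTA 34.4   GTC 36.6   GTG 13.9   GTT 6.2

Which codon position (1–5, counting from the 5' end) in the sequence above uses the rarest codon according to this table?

2

Codon 1 ATA (Ile): 31.4 per 1000.
Codon 2 GAC (Asp): 4.5 per 1000.
Codon 3 AGC (Ser): 12.2 per 1000.
Codon 4 GTA (Val): 34.4 per 1000.
Codon 5 ACA (Thr): 39.4 per 1000.
Lowest frequency is 4.5 at codon 2.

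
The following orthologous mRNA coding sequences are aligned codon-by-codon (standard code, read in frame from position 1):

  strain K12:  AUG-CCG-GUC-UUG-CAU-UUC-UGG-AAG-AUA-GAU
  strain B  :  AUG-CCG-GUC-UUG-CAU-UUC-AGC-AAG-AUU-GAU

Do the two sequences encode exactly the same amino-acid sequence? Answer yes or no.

no

Codon 1: AUG Met / AUG Met — identical.
Codon 2: CCG Pro / CCG Pro — identical.
Codon 3: GUC Val / GUC Val — identical.
Codon 4: UUG Leu / UUG Leu — identical.
Codon 5: CAU His / CAU His — identical.
Codon 6: UUC Phe / UUC Phe — identical.
Codon 7: UGG Trp / AGC Ser — nonsynonymous.
Codon 8: AAG Lys / AAG Lys — identical.
Codon 9: AUA Ile / AUU Ile — synonymous.
Codon 10: GAU Asp / GAU Asp — identical.
Nonsynonymous differences: 1 → different protein.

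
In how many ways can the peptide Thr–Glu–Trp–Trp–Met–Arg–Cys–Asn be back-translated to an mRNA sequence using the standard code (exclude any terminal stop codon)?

192

Thr: 4 codons.
Glu: 2 codons.
Trp: 1 codon.
Trp: 1 codon.
Met: 1 codon.
Arg: 6 codons.
Cys: 2 codons.
Asn: 2 codons.
4 × 2 × 1 × 1 × 1 × 6 × 2 × 2 = 192.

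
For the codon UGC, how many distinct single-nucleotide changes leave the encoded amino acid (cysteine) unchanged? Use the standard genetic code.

Position 1: none → 0 synonymous.
Position 2: none → 0 synonymous.
Position 3: UGU → 1 synonymous.
Total: 0 + 0 + 1 = 1.

1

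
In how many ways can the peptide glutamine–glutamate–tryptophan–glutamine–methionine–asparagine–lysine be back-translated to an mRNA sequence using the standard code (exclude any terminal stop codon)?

Gln: 2 codons.
Glu: 2 codons.
Trp: 1 codon.
Gln: 2 codons.
Met: 1 codon.
Asn: 2 codons.
Lys: 2 codons.
2 × 2 × 1 × 2 × 1 × 2 × 2 = 32.

32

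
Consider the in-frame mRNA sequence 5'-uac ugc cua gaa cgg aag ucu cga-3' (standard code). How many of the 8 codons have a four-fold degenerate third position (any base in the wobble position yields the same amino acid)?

Codon 1 UAC (Tyr): third position 2-fold.
Codon 2 UGC (Cys): third position 2-fold.
Codon 3 CUA (Leu): third position 4-fold.
Codon 4 GAA (Glu): third position 2-fold.
Codon 5 CGG (Arg): third position 4-fold.
Codon 6 AAG (Lys): third position 2-fold.
Codon 7 UCU (Ser): third position 4-fold.
Codon 8 CGA (Arg): third position 4-fold.
Four-fold degenerate third positions: 4.

4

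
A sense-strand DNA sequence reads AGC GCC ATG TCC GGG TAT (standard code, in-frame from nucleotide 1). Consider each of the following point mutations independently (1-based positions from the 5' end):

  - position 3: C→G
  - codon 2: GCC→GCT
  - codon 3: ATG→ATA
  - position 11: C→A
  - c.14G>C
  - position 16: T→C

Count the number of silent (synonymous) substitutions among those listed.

Codon 1: AGC (Ser) → AGG (Arg) — missense.
Codon 2: GCC (Ala) → GCT (Ala) — synonymous.
Codon 3: ATG (Met) → ATA (Ile) — missense.
Codon 4: TCC (Ser) → TAC (Tyr) — missense.
Codon 5: GGG (Gly) → GCG (Ala) — missense.
Codon 6: TAT (Tyr) → CAT (His) — missense.
Synonymous: 1 of 6.

1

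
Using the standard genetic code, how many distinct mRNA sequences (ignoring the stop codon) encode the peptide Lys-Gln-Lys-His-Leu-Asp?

Lys: 2 codons.
Gln: 2 codons.
Lys: 2 codons.
His: 2 codons.
Leu: 6 codons.
Asp: 2 codons.
2 × 2 × 2 × 2 × 6 × 2 = 192.

192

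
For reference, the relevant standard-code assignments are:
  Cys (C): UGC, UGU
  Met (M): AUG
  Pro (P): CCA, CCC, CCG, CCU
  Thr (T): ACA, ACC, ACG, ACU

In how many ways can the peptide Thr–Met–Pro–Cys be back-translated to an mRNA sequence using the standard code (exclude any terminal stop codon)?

32

Thr: 4 codons.
Met: 1 codon.
Pro: 4 codons.
Cys: 2 codons.
4 × 1 × 4 × 2 = 32.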